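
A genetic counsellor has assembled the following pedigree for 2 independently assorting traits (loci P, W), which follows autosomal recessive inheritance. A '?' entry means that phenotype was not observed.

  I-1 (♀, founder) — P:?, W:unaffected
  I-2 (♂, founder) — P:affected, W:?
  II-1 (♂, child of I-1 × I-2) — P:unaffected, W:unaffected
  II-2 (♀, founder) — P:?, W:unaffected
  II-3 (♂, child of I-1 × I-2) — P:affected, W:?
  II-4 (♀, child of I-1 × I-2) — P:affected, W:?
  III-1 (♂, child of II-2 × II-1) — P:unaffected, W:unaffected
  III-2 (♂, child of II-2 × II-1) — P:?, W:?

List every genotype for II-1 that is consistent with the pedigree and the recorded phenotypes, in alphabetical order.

II-1 ∈ {Pp WW, Pp Ww}

P/I-1 ? ·: Pp
P/I-2 aff ·: pp
P/II-1 un I-1×I-2: Pp
P/II-2 ? ·: PP|Pp|pp
P/II-3 aff I-1×I-2: pp
P/II-4 aff I-1×I-2: pp
P/III-1 un II-2×II-1: PP|Pp
P/III-2 ? II-2×II-1: PP|Pp|pp
⇒ P over [I-1,I-2,II-1,II-2,II-3,II-4,III-1,III-2]: 12 consistent
W/I-1 un ·: WW|Ww
W/I-2 ? ·: WW|Ww|ww
W/II-1 un I-1×I-2: WW|Ww
W/II-2 un ·: WW|Ww
W/II-3 ? I-1×I-2: WW|Ww|ww
W/II-4 ? I-1×I-2: WW|Ww|ww
W/III-1 un II-2×II-1: WW|Ww
W/III-2 ? II-2×II-1: WW|Ww|ww
⇒ W over [I-1,I-2,II-1,II-2,II-3,II-4,III-1,III-2]: 310 consistent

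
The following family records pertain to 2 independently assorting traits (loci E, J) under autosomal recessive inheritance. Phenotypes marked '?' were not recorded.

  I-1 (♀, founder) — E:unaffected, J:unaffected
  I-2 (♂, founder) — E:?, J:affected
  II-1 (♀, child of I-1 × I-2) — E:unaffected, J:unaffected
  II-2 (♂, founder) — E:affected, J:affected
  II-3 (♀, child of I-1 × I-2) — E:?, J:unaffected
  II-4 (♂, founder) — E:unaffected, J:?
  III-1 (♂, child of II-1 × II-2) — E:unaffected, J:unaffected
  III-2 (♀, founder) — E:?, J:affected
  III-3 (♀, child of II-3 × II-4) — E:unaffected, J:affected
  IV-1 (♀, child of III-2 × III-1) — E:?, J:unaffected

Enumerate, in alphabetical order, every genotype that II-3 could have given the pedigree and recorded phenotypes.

E/I-1 un ·: EE|Ee
E/I-2 ? ·: EE|Ee|ee
E/II-1 un I-1×I-2: EE|Ee
E/II-2 aff ·: ee
E/II-3 ? I-1×I-2: EE|Ee|ee
E/II-4 un ·: EE|Ee
E/III-1 un II-1×II-2: Ee
E/III-2 ? ·: EE|Ee|ee
E/III-3 un II-3×II-4: EE|Ee
E/IV-1 ? III-2×III-1: EE|Ee|ee
⇒ E over [I-1,I-2,II-1,II-2,II-3,II-4,III-1,III-2,III-3,IV-1]: 413 consistent
J/I-1 un ·: JJ|Jj
J/I-2 aff ·: jj
J/II-1 un I-1×I-2: Jj
J/II-2 aff ·: jj
J/II-3 un I-1×I-2: Jj
J/II-4 ? ·: Jj|jj
J/III-1 un II-1×II-2: Jj
J/III-2 aff ·: jj
J/III-3 aff II-3×II-4: jj
J/IV-1 un III-2×III-1: Jj
⇒ J over [I-1,I-2,II-1,II-2,II-3,II-4,III-1,III-2,III-3,IV-1]: 4 consistent

II-3 ∈ {EE Jj, Ee Jj, ee Jj}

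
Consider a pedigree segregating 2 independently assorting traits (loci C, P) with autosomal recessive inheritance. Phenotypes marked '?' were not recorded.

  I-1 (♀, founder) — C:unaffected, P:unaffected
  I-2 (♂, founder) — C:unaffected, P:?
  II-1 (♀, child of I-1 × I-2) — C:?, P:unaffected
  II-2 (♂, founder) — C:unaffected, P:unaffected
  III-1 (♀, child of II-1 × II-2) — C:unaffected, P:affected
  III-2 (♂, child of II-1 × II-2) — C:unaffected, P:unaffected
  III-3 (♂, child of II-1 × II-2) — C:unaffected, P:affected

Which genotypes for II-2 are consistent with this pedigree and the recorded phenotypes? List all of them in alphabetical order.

II-2 ∈ {CC Pp, Cc Pp}

C/I-1 un ·: CC|Cc
C/I-2 un ·: CC|Cc
C/II-1 ? I-1×I-2: CC|Cc|cc
C/II-2 un ·: CC|Cc
C/III-1 un II-1×II-2: CC|Cc
C/III-2 un II-1×II-2: CC|Cc
C/III-3 un II-1×II-2: CC|Cc
⇒ C over [I-1,I-2,II-1,II-2,III-1,III-2,III-3]: 86 consistent
P/I-1 un ·: PP|Pp
P/I-2 ? ·: PP|Pp|pp
P/II-1 un I-1×I-2: Pp
P/II-2 un ·: Pp
P/III-1 aff II-1×II-2: pp
P/III-2 un II-1×II-2: PP|Pp
P/III-3 aff II-1×II-2: pp
⇒ P over [I-1,I-2,II-1,II-2,III-1,III-2,III-3]: 10 consistent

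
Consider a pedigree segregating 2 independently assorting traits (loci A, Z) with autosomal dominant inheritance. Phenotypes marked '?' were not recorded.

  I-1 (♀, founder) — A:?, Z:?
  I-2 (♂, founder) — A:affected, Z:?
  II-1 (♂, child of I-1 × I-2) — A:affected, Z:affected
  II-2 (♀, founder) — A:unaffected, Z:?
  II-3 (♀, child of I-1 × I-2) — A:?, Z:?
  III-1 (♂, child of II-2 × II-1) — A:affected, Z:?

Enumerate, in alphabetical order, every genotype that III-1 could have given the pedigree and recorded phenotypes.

III-1 ∈ {Aa ZZ, Aa Zz, Aa zz}

A/I-1 ? ·: aa|Aa|AA
A/I-2 aff ·: Aa|AA
A/II-1 aff I-1×I-2: Aa|AA
A/II-2 un ·: aa
A/II-3 ? I-1×I-2: aa|Aa|AA
A/III-1 aff II-2×II-1: Aa
⇒ A over [I-1,I-2,II-1,II-2,II-3,III-1]: 18 consistent
Z/I-1 ? ·: zz|Zz|ZZ
Z/I-2 ? ·: zz|Zz|ZZ
Z/II-1 aff I-1×I-2: Zz|ZZ
Z/II-2 ? ·: zz|Zz|ZZ
Z/II-3 ? I-1×I-2: zz|Zz|ZZ
Z/III-1 ? II-2×II-1: zz|Zz|ZZ
⇒ Z over [I-1,I-2,II-1,II-2,II-3,III-1]: 123 consistent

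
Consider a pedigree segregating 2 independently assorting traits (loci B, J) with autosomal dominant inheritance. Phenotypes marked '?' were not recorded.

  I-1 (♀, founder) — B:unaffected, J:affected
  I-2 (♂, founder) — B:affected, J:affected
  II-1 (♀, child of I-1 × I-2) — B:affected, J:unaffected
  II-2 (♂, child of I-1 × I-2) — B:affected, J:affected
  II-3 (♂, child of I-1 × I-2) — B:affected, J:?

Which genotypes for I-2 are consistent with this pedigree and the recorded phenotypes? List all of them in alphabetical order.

B/I-1 un ·: bb
B/I-2 aff ·: Bb|BB
B/II-1 aff I-1×I-2: Bb
B/II-2 aff I-1×I-2: Bb
B/II-3 aff I-1×I-2: Bb
⇒ B over [I-1,I-2,II-1,II-2,II-3]: 2 consistent
J/I-1 aff ·: Jj
J/I-2 aff ·: Jj
J/II-1 un I-1×I-2: jj
J/II-2 aff I-1×I-2: Jj|JJ
J/II-3 ? I-1×I-2: jj|Jj|JJ
⇒ J over [I-1,I-2,II-1,II-2,II-3]: 6 consistent

I-2 ∈ {BB Jj, Bb Jj}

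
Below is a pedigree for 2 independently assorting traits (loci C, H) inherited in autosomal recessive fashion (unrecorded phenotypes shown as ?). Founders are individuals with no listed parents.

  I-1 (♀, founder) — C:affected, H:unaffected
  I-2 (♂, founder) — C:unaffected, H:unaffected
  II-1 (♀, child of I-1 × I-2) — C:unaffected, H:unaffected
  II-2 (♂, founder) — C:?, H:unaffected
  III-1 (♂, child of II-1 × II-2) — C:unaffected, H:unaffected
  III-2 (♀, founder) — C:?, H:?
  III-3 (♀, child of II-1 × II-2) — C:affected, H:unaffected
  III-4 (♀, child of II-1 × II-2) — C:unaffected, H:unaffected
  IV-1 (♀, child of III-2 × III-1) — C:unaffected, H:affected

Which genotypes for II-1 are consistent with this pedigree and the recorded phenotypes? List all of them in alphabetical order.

C/I-1 aff ·: cc
C/I-2 un ·: CC|Cc
C/II-1 un I-1×I-2: Cc
C/II-2 ? ·: Cc|cc
C/III-1 un II-1×II-2: CC|Cc
C/III-2 ? ·: CC|Cc|cc
C/III-3 aff II-1×II-2: cc
C/III-4 un II-1×II-2: CC|Cc
C/IV-1 un III-2×III-1: CC|Cc
⇒ C over [I-1,I-2,II-1,II-2,III-1,III-2,III-3,III-4,IV-1]: 46 consistent
H/I-1 un ·: HH|Hh
H/I-2 un ·: HH|Hh
H/II-1 un I-1×I-2: HH|Hh
H/II-2 un ·: HH|Hh
H/III-1 un II-1×II-2: Hh
H/III-2 ? ·: Hh|hh
H/III-3 un II-1×II-2: HH|Hh
H/III-4 un II-1×II-2: HH|Hh
H/IV-1 aff III-2×III-1: hh
⇒ H over [I-1,I-2,II-1,II-2,III-1,III-2,III-3,III-4,IV-1]: 80 consistent

II-1 ∈ {Cc HH, Cc Hh}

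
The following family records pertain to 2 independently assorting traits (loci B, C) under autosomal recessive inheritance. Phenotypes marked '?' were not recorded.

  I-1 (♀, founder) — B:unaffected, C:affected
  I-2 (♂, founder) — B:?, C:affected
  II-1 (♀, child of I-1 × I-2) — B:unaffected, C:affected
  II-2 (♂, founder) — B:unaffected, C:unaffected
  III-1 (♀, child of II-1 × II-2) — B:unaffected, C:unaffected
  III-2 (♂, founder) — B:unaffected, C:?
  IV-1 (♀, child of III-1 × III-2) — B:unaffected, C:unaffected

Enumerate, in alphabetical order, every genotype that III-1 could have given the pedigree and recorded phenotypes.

III-1 ∈ {BB Cc, Bb Cc}

B/I-1 un ·: BB|Bb
B/I-2 ? ·: BB|Bb|bb
B/II-1 un I-1×I-2: BB|Bb
B/II-2 un ·: BB|Bb
B/III-1 un II-1×II-2: BB|Bb
B/III-2 un ·: BB|Bb
B/IV-1 un III-1×III-2: BB|Bb
⇒ B over [I-1,I-2,II-1,II-2,III-1,III-2,IV-1]: 110 consistent
C/I-1 aff ·: cc
C/I-2 aff ·: cc
C/II-1 aff I-1×I-2: cc
C/II-2 un ·: CC|Cc
C/III-1 un II-1×II-2: Cc
C/III-2 ? ·: CC|Cc|cc
C/IV-1 un III-1×III-2: CC|Cc
⇒ C over [I-1,I-2,II-1,II-2,III-1,III-2,IV-1]: 10 consistent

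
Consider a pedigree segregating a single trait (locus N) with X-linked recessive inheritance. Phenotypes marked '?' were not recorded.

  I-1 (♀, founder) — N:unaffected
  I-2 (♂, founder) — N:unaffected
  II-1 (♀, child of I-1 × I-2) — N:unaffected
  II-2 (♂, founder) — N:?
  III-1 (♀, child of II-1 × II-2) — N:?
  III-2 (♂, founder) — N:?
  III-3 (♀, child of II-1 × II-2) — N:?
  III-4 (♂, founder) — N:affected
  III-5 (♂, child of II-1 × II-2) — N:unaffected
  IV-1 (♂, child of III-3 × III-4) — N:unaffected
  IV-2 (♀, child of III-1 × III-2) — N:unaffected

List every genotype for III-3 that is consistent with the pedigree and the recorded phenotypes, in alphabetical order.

III-3 ∈ {X^NX^N, X^NX^n}

N/I-1 un ·: X^NX^N|X^NX^n
N/I-2 un ·: X^NY
N/II-1 un I-1×I-2: X^NX^N|X^NX^n
N/II-2 ? ·: X^NY|X^nY
N/III-1 ? II-1×II-2: X^NX^N|X^NX^n|X^nX^n
N/III-2 ? ·: X^NY|X^nY
N/III-3 ? II-1×II-2: X^NX^N|X^NX^n
N/III-4 aff ·: X^nY
N/III-5 un II-1×II-2: X^NY
N/IV-1 un III-3×III-4: X^NY
N/IV-2 un III-1×III-2: X^NX^N|X^NX^n
⇒ N over [I-1,I-2,II-1,II-2,III-1,III-2,III-3,III-4,III-5,IV-1,IV-2]: 24 consistent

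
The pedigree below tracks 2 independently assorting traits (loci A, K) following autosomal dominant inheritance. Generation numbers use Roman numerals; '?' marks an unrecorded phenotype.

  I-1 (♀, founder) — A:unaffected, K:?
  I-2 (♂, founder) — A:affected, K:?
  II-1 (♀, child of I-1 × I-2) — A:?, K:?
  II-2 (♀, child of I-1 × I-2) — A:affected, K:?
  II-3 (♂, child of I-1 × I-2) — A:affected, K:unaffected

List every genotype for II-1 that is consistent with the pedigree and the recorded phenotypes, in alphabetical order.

A/I-1 un ·: aa
A/I-2 aff ·: Aa|AA
A/II-1 ? I-1×I-2: aa|Aa
A/II-2 aff I-1×I-2: Aa
A/II-3 aff I-1×I-2: Aa
⇒ A over [I-1,I-2,II-1,II-2,II-3]: 3 consistent
K/I-1 ? ·: kk|Kk
K/I-2 ? ·: kk|Kk
K/II-1 ? I-1×I-2: kk|Kk|KK
K/II-2 ? I-1×I-2: kk|Kk|KK
K/II-3 un I-1×I-2: kk
⇒ K over [I-1,I-2,II-1,II-2,II-3]: 18 consistent

II-1 ∈ {Aa KK, Aa Kk, Aa kk, aa KK, aa Kk, aa kk}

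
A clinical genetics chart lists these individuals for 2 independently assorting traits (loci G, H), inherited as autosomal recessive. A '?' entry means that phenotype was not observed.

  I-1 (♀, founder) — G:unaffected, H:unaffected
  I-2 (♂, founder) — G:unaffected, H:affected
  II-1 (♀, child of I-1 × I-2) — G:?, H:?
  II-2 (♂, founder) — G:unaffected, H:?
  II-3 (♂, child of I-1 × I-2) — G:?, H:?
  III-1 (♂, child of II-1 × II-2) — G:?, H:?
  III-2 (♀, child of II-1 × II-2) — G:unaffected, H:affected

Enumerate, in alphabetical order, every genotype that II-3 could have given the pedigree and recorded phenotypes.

G/I-1 un ·: GG|Gg
G/I-2 un ·: GG|Gg
G/II-1 ? I-1×I-2: GG|Gg|gg
G/II-2 un ·: GG|Gg
G/II-3 ? I-1×I-2: GG|Gg|gg
G/III-1 ? II-1×II-2: GG|Gg|gg
G/III-2 un II-1×II-2: GG|Gg
⇒ G over [I-1,I-2,II-1,II-2,II-3,III-1,III-2]: 119 consistent
H/I-1 un ·: HH|Hh
H/I-2 aff ·: hh
H/II-1 ? I-1×I-2: Hh|hh
H/II-2 ? ·: Hh|hh
H/II-3 ? I-1×I-2: Hh|hh
H/III-1 ? II-1×II-2: HH|Hh|hh
H/III-2 aff II-1×II-2: hh
⇒ H over [I-1,I-2,II-1,II-2,II-3,III-1,III-2]: 21 consistent

II-3 ∈ {GG Hh, GG hh, Gg Hh, Gg hh, gg Hh, gg hh}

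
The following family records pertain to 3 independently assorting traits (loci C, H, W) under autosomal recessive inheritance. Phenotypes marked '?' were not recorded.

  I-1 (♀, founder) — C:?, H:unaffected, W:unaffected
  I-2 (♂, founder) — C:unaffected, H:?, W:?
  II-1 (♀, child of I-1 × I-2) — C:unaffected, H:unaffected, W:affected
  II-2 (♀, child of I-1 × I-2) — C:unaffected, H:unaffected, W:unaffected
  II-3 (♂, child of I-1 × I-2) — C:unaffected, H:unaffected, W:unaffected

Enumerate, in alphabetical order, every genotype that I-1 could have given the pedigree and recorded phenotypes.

I-1 ∈ {CC HH Ww, CC Hh Ww, Cc HH Ww, Cc Hh Ww, cc HH Ww, cc Hh Ww}

C/I-1 ? ·: CC|Cc|cc
C/I-2 un ·: CC|Cc
C/II-1 un I-1×I-2: CC|Cc
C/II-2 un I-1×I-2: CC|Cc
C/II-3 un I-1×I-2: CC|Cc
⇒ C over [I-1,I-2,II-1,II-2,II-3]: 27 consistent
H/I-1 un ·: HH|Hh
H/I-2 ? ·: HH|Hh|hh
H/II-1 un I-1×I-2: HH|Hh
H/II-2 un I-1×I-2: HH|Hh
H/II-3 un I-1×I-2: HH|Hh
⇒ H over [I-1,I-2,II-1,II-2,II-3]: 27 consistent
W/I-1 un ·: Ww
W/I-2 ? ·: Ww|ww
W/II-1 aff I-1×I-2: ww
W/II-2 un I-1×I-2: WW|Ww
W/II-3 un I-1×I-2: WW|Ww
⇒ W over [I-1,I-2,II-1,II-2,II-3]: 5 consistent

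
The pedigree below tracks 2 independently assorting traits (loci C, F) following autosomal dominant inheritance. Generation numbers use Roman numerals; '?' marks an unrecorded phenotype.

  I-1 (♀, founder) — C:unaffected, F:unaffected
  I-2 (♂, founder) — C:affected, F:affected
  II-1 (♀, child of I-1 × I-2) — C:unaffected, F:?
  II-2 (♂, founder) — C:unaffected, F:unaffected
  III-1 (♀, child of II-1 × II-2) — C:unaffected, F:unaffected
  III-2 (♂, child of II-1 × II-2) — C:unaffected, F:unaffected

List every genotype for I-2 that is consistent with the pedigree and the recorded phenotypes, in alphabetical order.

I-2 ∈ {Cc FF, Cc Ff}

C/I-1 un ·: cc
C/I-2 aff ·: Cc
C/II-1 un I-1×I-2: cc
C/II-2 un ·: cc
C/III-1 un II-1×II-2: cc
C/III-2 un II-1×II-2: cc
⇒ C over [I-1,I-2,II-1,II-2,III-1,III-2]: 1 consistent
F/I-1 un ·: ff
F/I-2 aff ·: Ff|FF
F/II-1 ? I-1×I-2: ff|Ff
F/II-2 un ·: ff
F/III-1 un II-1×II-2: ff
F/III-2 un II-1×II-2: ff
⇒ F over [I-1,I-2,II-1,II-2,III-1,III-2]: 3 consistent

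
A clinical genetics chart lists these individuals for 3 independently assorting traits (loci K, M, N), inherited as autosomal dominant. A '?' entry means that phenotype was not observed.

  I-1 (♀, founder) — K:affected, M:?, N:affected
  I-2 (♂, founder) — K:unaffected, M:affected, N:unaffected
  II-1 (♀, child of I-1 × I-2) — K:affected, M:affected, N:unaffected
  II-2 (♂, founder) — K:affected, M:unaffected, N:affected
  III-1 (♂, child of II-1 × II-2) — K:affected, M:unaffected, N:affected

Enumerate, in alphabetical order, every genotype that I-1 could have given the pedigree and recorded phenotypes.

I-1 ∈ {KK MM Nn, KK Mm Nn, KK mm Nn, Kk MM Nn, Kk Mm Nn, Kk mm Nn}

K/I-1 aff ·: Kk|KK
K/I-2 un ·: kk
K/II-1 aff I-1×I-2: Kk
K/II-2 aff ·: Kk|KK
K/III-1 aff II-1×II-2: Kk|KK
⇒ K over [I-1,I-2,II-1,II-2,III-1]: 8 consistent
M/I-1 ? ·: mm|Mm|MM
M/I-2 aff ·: Mm|MM
M/II-1 aff I-1×I-2: Mm
M/II-2 un ·: mm
M/III-1 un II-1×II-2: mm
⇒ M over [I-1,I-2,II-1,II-2,III-1]: 5 consistent
N/I-1 aff ·: Nn
N/I-2 un ·: nn
N/II-1 un I-1×I-2: nn
N/II-2 aff ·: Nn|NN
N/III-1 aff II-1×II-2: Nn
⇒ N over [I-1,I-2,II-1,II-2,III-1]: 2 consistent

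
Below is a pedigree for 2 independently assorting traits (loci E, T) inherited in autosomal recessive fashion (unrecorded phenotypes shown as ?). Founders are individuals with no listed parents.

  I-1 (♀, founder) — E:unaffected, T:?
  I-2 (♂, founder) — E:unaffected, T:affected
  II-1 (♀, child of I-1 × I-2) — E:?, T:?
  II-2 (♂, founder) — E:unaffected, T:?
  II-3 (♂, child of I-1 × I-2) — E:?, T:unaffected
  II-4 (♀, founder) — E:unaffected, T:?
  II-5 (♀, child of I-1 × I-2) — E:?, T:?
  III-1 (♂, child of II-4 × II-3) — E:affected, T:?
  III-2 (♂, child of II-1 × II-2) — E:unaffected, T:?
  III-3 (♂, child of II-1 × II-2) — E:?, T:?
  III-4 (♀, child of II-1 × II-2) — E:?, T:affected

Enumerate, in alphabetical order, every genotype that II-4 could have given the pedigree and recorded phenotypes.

E/I-1 un ·: EE|Ee
E/I-2 un ·: EE|Ee
E/II-1 ? I-1×I-2: EE|Ee|ee
E/II-2 un ·: EE|Ee
E/II-3 ? I-1×I-2: Ee|ee
E/II-4 un ·: Ee
E/II-5 ? I-1×I-2: EE|Ee|ee
E/III-1 aff II-4×II-3: ee
E/III-2 un II-1×II-2: EE|Ee
E/III-3 ? II-1×II-2: EE|Ee|ee
E/III-4 ? II-1×II-2: EE|Ee|ee
⇒ E over [I-1,I-2,II-1,II-2,II-3,II-4,II-5,III-1,III-2,III-3,III-4]: 380 consistent
T/I-1 ? ·: TT|Tt
T/I-2 aff ·: tt
T/II-1 ? I-1×I-2: Tt|tt
T/II-2 ? ·: Tt|tt
T/II-3 un I-1×I-2: Tt
T/II-4 ? ·: TT|Tt|tt
T/II-5 ? I-1×I-2: Tt|tt
T/III-1 ? II-4×II-3: TT|Tt|tt
T/III-2 ? II-1×II-2: TT|Tt|tt
T/III-3 ? II-1×II-2: TT|Tt|tt
T/III-4 aff II-1×II-2: tt
⇒ T over [I-1,I-2,II-1,II-2,II-3,II-4,II-5,III-1,III-2,III-3,III-4]: 343 consistent

II-4 ∈ {Ee TT, Ee Tt, Ee tt}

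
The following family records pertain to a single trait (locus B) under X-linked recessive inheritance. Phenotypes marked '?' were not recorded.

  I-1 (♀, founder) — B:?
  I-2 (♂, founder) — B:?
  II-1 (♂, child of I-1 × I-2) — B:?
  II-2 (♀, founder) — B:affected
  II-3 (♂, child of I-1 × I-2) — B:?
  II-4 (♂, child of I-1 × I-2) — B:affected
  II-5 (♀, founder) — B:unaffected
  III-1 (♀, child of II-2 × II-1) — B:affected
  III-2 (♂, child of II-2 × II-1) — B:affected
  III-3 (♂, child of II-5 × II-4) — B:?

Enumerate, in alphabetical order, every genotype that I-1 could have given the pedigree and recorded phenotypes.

I-1 ∈ {X^BX^b, X^bX^b}

B/I-1 ? ·: X^BX^b|X^bX^b
B/I-2 ? ·: X^BY|X^bY
B/II-1 ? I-1×I-2: X^bY
B/II-2 aff ·: X^bX^b
B/II-3 ? I-1×I-2: X^BY|X^bY
B/II-4 aff I-1×I-2: X^bY
B/II-5 un ·: X^BX^B|X^BX^b
B/III-1 aff II-2×II-1: X^bX^b
B/III-2 aff II-2×II-1: X^bY
B/III-3 ? II-5×II-4: X^BY|X^bY
⇒ B over [I-1,I-2,II-1,II-2,II-3,II-4,II-5,III-1,III-2,III-3]: 18 consistent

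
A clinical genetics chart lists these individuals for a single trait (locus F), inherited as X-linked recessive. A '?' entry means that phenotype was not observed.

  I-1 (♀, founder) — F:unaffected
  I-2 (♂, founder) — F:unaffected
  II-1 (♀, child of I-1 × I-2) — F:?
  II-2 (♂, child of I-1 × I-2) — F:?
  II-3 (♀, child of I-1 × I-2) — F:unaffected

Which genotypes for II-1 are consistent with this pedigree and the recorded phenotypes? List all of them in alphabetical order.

F/I-1 un ·: X^FX^F|X^FX^f
F/I-2 un ·: X^FY
F/II-1 ? I-1×I-2: X^FX^F|X^FX^f
F/II-2 ? I-1×I-2: X^FY|X^fY
F/II-3 un I-1×I-2: X^FX^F|X^FX^f
⇒ F over [I-1,I-2,II-1,II-2,II-3]: 9 consistent

II-1 ∈ {X^FX^F, X^FX^f}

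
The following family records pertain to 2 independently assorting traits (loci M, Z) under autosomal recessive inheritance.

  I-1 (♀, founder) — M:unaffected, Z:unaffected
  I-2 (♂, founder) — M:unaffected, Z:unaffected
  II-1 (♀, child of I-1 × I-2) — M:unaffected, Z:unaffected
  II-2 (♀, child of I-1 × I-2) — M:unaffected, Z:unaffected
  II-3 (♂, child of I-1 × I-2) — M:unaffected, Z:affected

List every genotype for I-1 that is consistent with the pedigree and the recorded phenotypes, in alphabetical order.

I-1 ∈ {MM Zz, Mm Zz}

M/I-1 un ·: MM|Mm
M/I-2 un ·: MM|Mm
M/II-1 un I-1×I-2: MM|Mm
M/II-2 un I-1×I-2: MM|Mm
M/II-3 un I-1×I-2: MM|Mm
⇒ M over [I-1,I-2,II-1,II-2,II-3]: 25 consistent
Z/I-1 un ·: Zz
Z/I-2 un ·: Zz
Z/II-1 un I-1×I-2: ZZ|Zz
Z/II-2 un I-1×I-2: ZZ|Zz
Z/II-3 aff I-1×I-2: zz
⇒ Z over [I-1,I-2,II-1,II-2,II-3]: 4 consistent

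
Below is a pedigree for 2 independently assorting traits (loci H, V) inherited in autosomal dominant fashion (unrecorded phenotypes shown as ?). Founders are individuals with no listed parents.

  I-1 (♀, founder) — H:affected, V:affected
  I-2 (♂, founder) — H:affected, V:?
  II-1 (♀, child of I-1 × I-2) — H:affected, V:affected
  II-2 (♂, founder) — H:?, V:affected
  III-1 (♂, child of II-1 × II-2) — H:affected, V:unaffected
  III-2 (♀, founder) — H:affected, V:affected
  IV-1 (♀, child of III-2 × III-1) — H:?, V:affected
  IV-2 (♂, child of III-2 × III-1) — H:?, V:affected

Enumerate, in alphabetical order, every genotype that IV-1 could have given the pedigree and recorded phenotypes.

IV-1 ∈ {HH Vv, Hh Vv, hh Vv}

H/I-1 aff ·: Hh|HH
H/I-2 aff ·: Hh|HH
H/II-1 aff I-1×I-2: Hh|HH
H/II-2 ? ·: hh|Hh|HH
H/III-1 aff II-1×II-2: Hh|HH
H/III-2 aff ·: Hh|HH
H/IV-1 ? III-2×III-1: hh|Hh|HH
H/IV-2 ? III-2×III-1: hh|Hh|HH
⇒ H over [I-1,I-2,II-1,II-2,III-1,III-2,IV-1,IV-2]: 291 consistent
V/I-1 aff ·: Vv|VV
V/I-2 ? ·: vv|Vv|VV
V/II-1 aff I-1×I-2: Vv
V/II-2 aff ·: Vv
V/III-1 un II-1×II-2: vv
V/III-2 aff ·: Vv|VV
V/IV-1 aff III-2×III-1: Vv
V/IV-2 aff III-2×III-1: Vv
⇒ V over [I-1,I-2,II-1,II-2,III-1,III-2,IV-1,IV-2]: 10 consistent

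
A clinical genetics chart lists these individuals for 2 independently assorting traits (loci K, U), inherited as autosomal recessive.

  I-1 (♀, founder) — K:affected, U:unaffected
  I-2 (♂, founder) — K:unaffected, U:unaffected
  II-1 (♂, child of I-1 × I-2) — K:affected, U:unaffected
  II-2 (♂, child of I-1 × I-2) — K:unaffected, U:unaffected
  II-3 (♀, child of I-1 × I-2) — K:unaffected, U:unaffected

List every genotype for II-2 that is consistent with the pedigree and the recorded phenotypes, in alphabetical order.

II-2 ∈ {Kk UU, Kk Uu}

K/I-1 aff ·: kk
K/I-2 un ·: Kk
K/II-1 aff I-1×I-2: kk
K/II-2 un I-1×I-2: Kk
K/II-3 un I-1×I-2: Kk
⇒ K over [I-1,I-2,II-1,II-2,II-3]: 1 consistent
U/I-1 un ·: UU|Uu
U/I-2 un ·: UU|Uu
U/II-1 un I-1×I-2: UU|Uu
U/II-2 un I-1×I-2: UU|Uu
U/II-3 un I-1×I-2: UU|Uu
⇒ U over [I-1,I-2,II-1,II-2,II-3]: 25 consistent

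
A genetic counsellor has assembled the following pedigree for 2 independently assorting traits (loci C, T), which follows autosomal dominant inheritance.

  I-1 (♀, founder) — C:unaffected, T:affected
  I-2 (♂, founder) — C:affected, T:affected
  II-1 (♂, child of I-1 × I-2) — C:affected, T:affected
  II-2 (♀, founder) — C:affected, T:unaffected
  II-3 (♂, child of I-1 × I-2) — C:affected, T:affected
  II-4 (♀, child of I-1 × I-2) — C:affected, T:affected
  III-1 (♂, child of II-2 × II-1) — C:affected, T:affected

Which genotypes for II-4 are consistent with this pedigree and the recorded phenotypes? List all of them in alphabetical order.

II-4 ∈ {Cc TT, Cc Tt}

C/I-1 un ·: cc
C/I-2 aff ·: Cc|CC
C/II-1 aff I-1×I-2: Cc
C/II-2 aff ·: Cc|CC
C/II-3 aff I-1×I-2: Cc
C/II-4 aff I-1×I-2: Cc
C/III-1 aff II-2×II-1: Cc|CC
⇒ C over [I-1,I-2,II-1,II-2,II-3,II-4,III-1]: 8 consistent
T/I-1 aff ·: Tt|TT
T/I-2 aff ·: Tt|TT
T/II-1 aff I-1×I-2: Tt|TT
T/II-2 un ·: tt
T/II-3 aff I-1×I-2: Tt|TT
T/II-4 aff I-1×I-2: Tt|TT
T/III-1 aff II-2×II-1: Tt
⇒ T over [I-1,I-2,II-1,II-2,II-3,II-4,III-1]: 25 consistent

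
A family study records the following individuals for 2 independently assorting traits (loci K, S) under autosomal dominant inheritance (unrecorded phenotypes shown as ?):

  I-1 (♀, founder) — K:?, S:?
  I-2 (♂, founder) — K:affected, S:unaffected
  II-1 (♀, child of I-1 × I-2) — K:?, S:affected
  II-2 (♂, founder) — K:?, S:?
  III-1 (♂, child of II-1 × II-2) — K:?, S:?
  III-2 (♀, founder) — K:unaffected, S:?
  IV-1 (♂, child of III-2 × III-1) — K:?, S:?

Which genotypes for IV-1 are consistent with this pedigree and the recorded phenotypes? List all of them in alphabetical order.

K/I-1 ? ·: kk|Kk|KK
K/I-2 aff ·: Kk|KK
K/II-1 ? I-1×I-2: kk|Kk|KK
K/II-2 ? ·: kk|Kk|KK
K/III-1 ? II-1×II-2: kk|Kk|KK
K/III-2 un ·: kk
K/IV-1 ? III-2×III-1: kk|Kk
⇒ K over [I-1,I-2,II-1,II-2,III-1,III-2,IV-1]: 86 consistent
S/I-1 ? ·: Ss|SS
S/I-2 un ·: ss
S/II-1 aff I-1×I-2: Ss
S/II-2 ? ·: ss|Ss|SS
S/III-1 ? II-1×II-2: ss|Ss|SS
S/III-2 ? ·: ss|Ss|SS
S/IV-1 ? III-2×III-1: ss|Ss|SS
⇒ S over [I-1,I-2,II-1,II-2,III-1,III-2,IV-1]: 74 consistent

IV-1 ∈ {Kk SS, Kk Ss, Kk ss, kk SS, kk Ss, kk ss}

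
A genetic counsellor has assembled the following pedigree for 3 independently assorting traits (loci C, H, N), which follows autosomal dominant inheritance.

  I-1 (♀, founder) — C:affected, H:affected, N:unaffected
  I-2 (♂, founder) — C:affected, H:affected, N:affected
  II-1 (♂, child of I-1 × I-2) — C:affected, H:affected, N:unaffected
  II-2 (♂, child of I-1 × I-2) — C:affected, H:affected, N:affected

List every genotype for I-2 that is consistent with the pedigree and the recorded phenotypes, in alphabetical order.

I-2 ∈ {CC HH Nn, CC Hh Nn, Cc HH Nn, Cc Hh Nn}

C/I-1 aff ·: Cc|CC
C/I-2 aff ·: Cc|CC
C/II-1 aff I-1×I-2: Cc|CC
C/II-2 aff I-1×I-2: Cc|CC
⇒ C over [I-1,I-2,II-1,II-2]: 13 consistent
H/I-1 aff ·: Hh|HH
H/I-2 aff ·: Hh|HH
H/II-1 aff I-1×I-2: Hh|HH
H/II-2 aff I-1×I-2: Hh|HH
⇒ H over [I-1,I-2,II-1,II-2]: 13 consistent
N/I-1 un ·: nn
N/I-2 aff ·: Nn
N/II-1 un I-1×I-2: nn
N/II-2 aff I-1×I-2: Nn
⇒ N over [I-1,I-2,II-1,II-2]: 1 consistent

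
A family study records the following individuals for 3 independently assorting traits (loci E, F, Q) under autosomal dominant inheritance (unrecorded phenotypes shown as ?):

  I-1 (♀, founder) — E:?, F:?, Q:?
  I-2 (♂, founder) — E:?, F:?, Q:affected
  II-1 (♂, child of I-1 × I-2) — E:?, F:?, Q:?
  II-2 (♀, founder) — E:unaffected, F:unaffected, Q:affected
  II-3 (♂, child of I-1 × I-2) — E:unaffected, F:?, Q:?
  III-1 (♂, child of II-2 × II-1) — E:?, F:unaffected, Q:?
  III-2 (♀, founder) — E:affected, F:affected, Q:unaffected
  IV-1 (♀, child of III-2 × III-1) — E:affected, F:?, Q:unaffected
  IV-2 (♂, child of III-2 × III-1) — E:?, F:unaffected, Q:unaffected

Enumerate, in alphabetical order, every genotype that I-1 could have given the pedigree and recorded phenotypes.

E/I-1 ? ·: ee|Ee
E/I-2 ? ·: ee|Ee
E/II-1 ? I-1×I-2: ee|Ee|EE
E/II-2 un ·: ee
E/II-3 un I-1×I-2: ee
E/III-1 ? II-2×II-1: ee|Ee
E/III-2 aff ·: Ee|EE
E/IV-1 aff III-2×III-1: Ee|EE
E/IV-2 ? III-2×III-1: ee|Ee|EE
⇒ E over [I-1,I-2,II-1,II-2,II-3,III-1,III-2,IV-1,IV-2]: 61 consistent
F/I-1 ? ·: ff|Ff|FF
F/I-2 ? ·: ff|Ff|FF
F/II-1 ? I-1×I-2: ff|Ff
F/II-2 un ·: ff
F/II-3 ? I-1×I-2: ff|Ff|FF
F/III-1 un II-2×II-1: ff
F/III-2 aff ·: Ff
F/IV-1 ? III-2×III-1: ff|Ff
F/IV-2 un III-2×III-1: ff
⇒ F over [I-1,I-2,II-1,II-2,II-3,III-1,III-2,IV-1,IV-2]: 42 consistent
Q/I-1 ? ·: qq|Qq|QQ
Q/I-2 aff ·: Qq|QQ
Q/II-1 ? I-1×I-2: qq|Qq|QQ
Q/II-2 aff ·: Qq|QQ
Q/II-3 ? I-1×I-2: qq|Qq|QQ
Q/III-1 ? II-2×II-1: qq|Qq
Q/III-2 un ·: qq
Q/IV-1 un III-2×III-1: qq
Q/IV-2 un III-2×III-1: qq
⇒ Q over [I-1,I-2,II-1,II-2,II-3,III-1,III-2,IV-1,IV-2]: 53 consistent

I-1 ∈ {Ee FF QQ, Ee FF Qq, Ee FF qq, Ee Ff QQ, Ee Ff Qq, Ee Ff qq, Ee ff QQ, Ee ff Qq, Ee ff qq, ee FF QQ, ee FF Qq, ee FF qq, ee Ff QQ, ee Ff Qq, ee Ff qq, ee ff QQ, ee ff Qq, ee ff qq}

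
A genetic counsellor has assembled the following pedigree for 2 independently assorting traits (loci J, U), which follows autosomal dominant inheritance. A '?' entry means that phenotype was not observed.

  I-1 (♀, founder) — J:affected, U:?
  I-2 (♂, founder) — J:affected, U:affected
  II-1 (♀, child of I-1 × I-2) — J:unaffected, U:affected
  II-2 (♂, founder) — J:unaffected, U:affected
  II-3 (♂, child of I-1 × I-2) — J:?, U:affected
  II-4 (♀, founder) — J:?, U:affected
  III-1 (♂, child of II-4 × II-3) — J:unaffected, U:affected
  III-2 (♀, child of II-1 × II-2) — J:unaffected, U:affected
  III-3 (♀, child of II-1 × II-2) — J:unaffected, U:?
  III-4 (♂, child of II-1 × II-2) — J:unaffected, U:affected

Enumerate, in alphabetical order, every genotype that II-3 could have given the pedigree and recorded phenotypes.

II-3 ∈ {Jj UU, Jj Uu, jj UU, jj Uu}

J/I-1 aff ·: Jj
J/I-2 aff ·: Jj
J/II-1 un I-1×I-2: jj
J/II-2 un ·: jj
J/II-3 ? I-1×I-2: jj|Jj
J/II-4 ? ·: jj|Jj
J/III-1 un II-4×II-3: jj
J/III-2 un II-1×II-2: jj
J/III-3 un II-1×II-2: jj
J/III-4 un II-1×II-2: jj
⇒ J over [I-1,I-2,II-1,II-2,II-3,II-4,III-1,III-2,III-3,III-4]: 4 consistent
U/I-1 ? ·: uu|Uu|UU
U/I-2 aff ·: Uu|UU
U/II-1 aff I-1×I-2: Uu|UU
U/II-2 aff ·: Uu|UU
U/II-3 aff I-1×I-2: Uu|UU
U/II-4 aff ·: Uu|UU
U/III-1 aff II-4×II-3: Uu|UU
U/III-2 aff II-1×II-2: Uu|UU
U/III-3 ? II-1×II-2: uu|Uu|UU
U/III-4 aff II-1×II-2: Uu|UU
⇒ U over [I-1,I-2,II-1,II-2,II-3,II-4,III-1,III-2,III-3,III-4]: 796 consistent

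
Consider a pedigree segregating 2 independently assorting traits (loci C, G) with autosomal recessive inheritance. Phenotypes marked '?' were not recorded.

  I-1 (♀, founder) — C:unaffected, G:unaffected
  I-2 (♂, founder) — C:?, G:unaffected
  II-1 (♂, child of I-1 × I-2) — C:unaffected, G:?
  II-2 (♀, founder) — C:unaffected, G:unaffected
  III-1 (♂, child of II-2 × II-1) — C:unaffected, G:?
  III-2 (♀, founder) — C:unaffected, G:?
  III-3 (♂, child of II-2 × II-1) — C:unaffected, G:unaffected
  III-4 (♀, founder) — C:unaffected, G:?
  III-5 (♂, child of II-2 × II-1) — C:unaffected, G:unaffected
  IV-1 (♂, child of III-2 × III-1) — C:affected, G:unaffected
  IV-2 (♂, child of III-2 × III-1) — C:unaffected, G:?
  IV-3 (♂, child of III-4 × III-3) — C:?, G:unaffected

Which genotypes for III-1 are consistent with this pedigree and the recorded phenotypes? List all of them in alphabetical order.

C/I-1 un ·: CC|Cc
C/I-2 ? ·: CC|Cc|cc
C/II-1 un I-1×I-2: CC|Cc
C/II-2 un ·: CC|Cc
C/III-1 un II-2×II-1: Cc
C/III-2 un ·: Cc
C/III-3 un II-2×II-1: CC|Cc
C/III-4 un ·: CC|Cc
C/III-5 un II-2×II-1: CC|Cc
C/IV-1 aff III-2×III-1: cc
C/IV-2 un III-2×III-1: CC|Cc
C/IV-3 ? III-4×III-3: CC|Cc|cc
⇒ C over [I-1,I-2,II-1,II-2,III-1,III-2,III-3,III-4,III-5,IV-1,IV-2,IV-3]: 448 consistent
G/I-1 un ·: GG|Gg
G/I-2 un ·: GG|Gg
G/II-1 ? I-1×I-2: GG|Gg|gg
G/II-2 un ·: GG|Gg
G/III-1 ? II-2×II-1: GG|Gg|gg
G/III-2 ? ·: GG|Gg|gg
G/III-3 un II-2×II-1: GG|Gg
G/III-4 ? ·: GG|Gg|gg
G/III-5 un II-2×II-1: GG|Gg
G/IV-1 un III-2×III-1: GG|Gg
G/IV-2 ? III-2×III-1: GG|Gg|gg
G/IV-3 un III-4×III-3: GG|Gg
⇒ G over [I-1,I-2,II-1,II-2,III-1,III-2,III-3,III-4,III-5,IV-1,IV-2,IV-3]: 3633 consistent

III-1 ∈ {Cc GG, Cc Gg, Cc gg}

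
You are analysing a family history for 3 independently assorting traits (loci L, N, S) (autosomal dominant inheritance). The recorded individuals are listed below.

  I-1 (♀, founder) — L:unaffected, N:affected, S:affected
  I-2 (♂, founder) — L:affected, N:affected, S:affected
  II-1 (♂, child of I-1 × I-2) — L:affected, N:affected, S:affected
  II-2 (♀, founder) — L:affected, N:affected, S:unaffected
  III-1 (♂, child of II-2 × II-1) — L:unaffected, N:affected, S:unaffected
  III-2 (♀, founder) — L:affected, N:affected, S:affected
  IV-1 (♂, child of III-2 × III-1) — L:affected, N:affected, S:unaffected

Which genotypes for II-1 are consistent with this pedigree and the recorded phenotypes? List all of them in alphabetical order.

II-1 ∈ {Ll NN Ss, Ll Nn Ss}

L/I-1 un ·: ll
L/I-2 aff ·: Ll|LL
L/II-1 aff I-1×I-2: Ll
L/II-2 aff ·: Ll
L/III-1 un II-2×II-1: ll
L/III-2 aff ·: Ll|LL
L/IV-1 aff III-2×III-1: Ll
⇒ L over [I-1,I-2,II-1,II-2,III-1,III-2,IV-1]: 4 consistent
N/I-1 aff ·: Nn|NN
N/I-2 aff ·: Nn|NN
N/II-1 aff I-1×I-2: Nn|NN
N/II-2 aff ·: Nn|NN
N/III-1 aff II-2×II-1: Nn|NN
N/III-2 aff ·: Nn|NN
N/IV-1 aff III-2×III-1: Nn|NN
⇒ N over [I-1,I-2,II-1,II-2,III-1,III-2,IV-1]: 82 consistent
S/I-1 aff ·: Ss|SS
S/I-2 aff ·: Ss|SS
S/II-1 aff I-1×I-2: Ss
S/II-2 un ·: ss
S/III-1 un II-2×II-1: ss
S/III-2 aff ·: Ss
S/IV-1 un III-2×III-1: ss
⇒ S over [I-1,I-2,II-1,II-2,III-1,III-2,IV-1]: 3 consistent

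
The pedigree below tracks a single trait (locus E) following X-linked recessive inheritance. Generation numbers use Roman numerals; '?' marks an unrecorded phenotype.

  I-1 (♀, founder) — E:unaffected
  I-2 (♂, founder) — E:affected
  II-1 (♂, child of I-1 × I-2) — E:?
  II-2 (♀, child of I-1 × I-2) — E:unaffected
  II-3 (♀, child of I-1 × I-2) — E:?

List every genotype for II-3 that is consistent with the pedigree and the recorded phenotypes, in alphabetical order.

II-3 ∈ {X^EX^e, X^eX^e}

E/I-1 un ·: X^EX^E|X^EX^e
E/I-2 aff ·: X^eY
E/II-1 ? I-1×I-2: X^EY|X^eY
E/II-2 un I-1×I-2: X^EX^e
E/II-3 ? I-1×I-2: X^EX^e|X^eX^e
⇒ E over [I-1,I-2,II-1,II-2,II-3]: 5 consistent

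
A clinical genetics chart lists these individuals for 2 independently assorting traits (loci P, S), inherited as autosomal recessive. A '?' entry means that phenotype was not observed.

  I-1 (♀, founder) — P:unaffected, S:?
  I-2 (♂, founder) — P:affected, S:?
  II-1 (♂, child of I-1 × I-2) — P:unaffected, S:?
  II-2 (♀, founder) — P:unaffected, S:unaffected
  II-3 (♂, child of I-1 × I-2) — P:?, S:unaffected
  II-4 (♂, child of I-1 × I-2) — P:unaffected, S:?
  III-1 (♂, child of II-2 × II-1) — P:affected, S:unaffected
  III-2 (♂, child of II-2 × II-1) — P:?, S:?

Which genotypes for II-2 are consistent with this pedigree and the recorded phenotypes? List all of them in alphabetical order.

II-2 ∈ {Pp SS, Pp Ss}

P/I-1 un ·: PP|Pp
P/I-2 aff ·: pp
P/II-1 un I-1×I-2: Pp
P/II-2 un ·: Pp
P/II-3 ? I-1×I-2: Pp|pp
P/II-4 un I-1×I-2: Pp
P/III-1 aff II-2×II-1: pp
P/III-2 ? II-2×II-1: PP|Pp|pp
⇒ P over [I-1,I-2,II-1,II-2,II-3,II-4,III-1,III-2]: 9 consistent
S/I-1 ? ·: SS|Ss|ss
S/I-2 ? ·: SS|Ss|ss
S/II-1 ? I-1×I-2: SS|Ss|ss
S/II-2 un ·: SS|Ss
S/II-3 un I-1×I-2: SS|Ss
S/II-4 ? I-1×I-2: SS|Ss|ss
S/III-1 un II-2×II-1: SS|Ss
S/III-2 ? II-2×II-1: SS|Ss|ss
⇒ S over [I-1,I-2,II-1,II-2,II-3,II-4,III-1,III-2]: 305 consistent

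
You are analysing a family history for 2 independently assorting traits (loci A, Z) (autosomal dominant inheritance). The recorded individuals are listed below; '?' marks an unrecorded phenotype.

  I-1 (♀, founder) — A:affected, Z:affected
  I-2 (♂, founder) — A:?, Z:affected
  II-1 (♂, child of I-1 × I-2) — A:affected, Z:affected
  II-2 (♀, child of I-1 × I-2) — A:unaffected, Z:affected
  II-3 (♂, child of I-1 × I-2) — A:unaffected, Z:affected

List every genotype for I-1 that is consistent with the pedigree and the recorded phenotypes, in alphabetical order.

I-1 ∈ {Aa ZZ, Aa Zz}

A/I-1 aff ·: Aa
A/I-2 ? ·: aa|Aa
A/II-1 aff I-1×I-2: Aa|AA
A/II-2 un I-1×I-2: aa
A/II-3 un I-1×I-2: aa
⇒ A over [I-1,I-2,II-1,II-2,II-3]: 3 consistent
Z/I-1 aff ·: Zz|ZZ
Z/I-2 aff ·: Zz|ZZ
Z/II-1 aff I-1×I-2: Zz|ZZ
Z/II-2 aff I-1×I-2: Zz|ZZ
Z/II-3 aff I-1×I-2: Zz|ZZ
⇒ Z over [I-1,I-2,II-1,II-2,II-3]: 25 consistent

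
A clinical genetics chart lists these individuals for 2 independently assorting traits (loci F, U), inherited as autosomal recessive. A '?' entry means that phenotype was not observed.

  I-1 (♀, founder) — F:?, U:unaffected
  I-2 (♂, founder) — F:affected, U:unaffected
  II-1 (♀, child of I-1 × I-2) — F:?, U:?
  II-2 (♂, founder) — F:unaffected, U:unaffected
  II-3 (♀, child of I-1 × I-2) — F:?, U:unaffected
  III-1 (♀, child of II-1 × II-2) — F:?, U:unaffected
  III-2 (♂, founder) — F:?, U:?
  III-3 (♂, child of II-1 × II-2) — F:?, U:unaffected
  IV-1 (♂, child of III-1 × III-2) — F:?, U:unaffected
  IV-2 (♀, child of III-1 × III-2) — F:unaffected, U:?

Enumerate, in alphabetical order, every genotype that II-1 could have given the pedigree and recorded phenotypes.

II-1 ∈ {Ff UU, Ff Uu, Ff uu, ff UU, ff Uu, ff uu}

F/I-1 ? ·: FF|Ff|ff
F/I-2 aff ·: ff
F/II-1 ? I-1×I-2: Ff|ff
F/II-2 un ·: FF|Ff
F/II-3 ? I-1×I-2: Ff|ff
F/III-1 ? II-1×II-2: FF|Ff|ff
F/III-2 ? ·: FF|Ff|ff
F/III-3 ? II-1×II-2: FF|Ff|ff
F/IV-1 ? III-1×III-2: FF|Ff|ff
F/IV-2 un III-1×III-2: FF|Ff
⇒ F over [I-1,I-2,II-1,II-2,II-3,III-1,III-2,III-3,IV-1,IV-2]: 423 consistent
U/I-1 un ·: UU|Uu
U/I-2 un ·: UU|Uu
U/II-1 ? I-1×I-2: UU|Uu|uu
U/II-2 un ·: UU|Uu
U/II-3 un I-1×I-2: UU|Uu
U/III-1 un II-1×II-2: UU|Uu
U/III-2 ? ·: UU|Uu|uu
U/III-3 un II-1×II-2: UU|Uu
U/IV-1 un III-1×III-2: UU|Uu
U/IV-2 ? III-1×III-2: UU|Uu|uu
⇒ U over [I-1,I-2,II-1,II-2,II-3,III-1,III-2,III-3,IV-1,IV-2]: 774 consistent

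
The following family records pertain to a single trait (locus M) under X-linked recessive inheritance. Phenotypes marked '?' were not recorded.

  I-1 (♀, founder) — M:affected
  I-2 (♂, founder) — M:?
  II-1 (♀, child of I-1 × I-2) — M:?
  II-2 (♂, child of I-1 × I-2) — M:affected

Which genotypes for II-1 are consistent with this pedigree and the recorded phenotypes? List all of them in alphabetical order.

M/I-1 aff ·: X^mX^m
M/I-2 ? ·: X^MY|X^mY
M/II-1 ? I-1×I-2: X^MX^m|X^mX^m
M/II-2 aff I-1×I-2: X^mY
⇒ M over [I-1,I-2,II-1,II-2]: 2 consistent

II-1 ∈ {X^MX^m, X^mX^m}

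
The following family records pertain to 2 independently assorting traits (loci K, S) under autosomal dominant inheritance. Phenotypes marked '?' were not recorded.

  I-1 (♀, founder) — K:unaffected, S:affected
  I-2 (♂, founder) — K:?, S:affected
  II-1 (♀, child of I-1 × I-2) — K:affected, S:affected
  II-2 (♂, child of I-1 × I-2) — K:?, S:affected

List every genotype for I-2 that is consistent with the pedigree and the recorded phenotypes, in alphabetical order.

K/I-1 un ·: kk
K/I-2 ? ·: Kk|KK
K/II-1 aff I-1×I-2: Kk
K/II-2 ? I-1×I-2: kk|Kk
⇒ K over [I-1,I-2,II-1,II-2]: 3 consistent
S/I-1 aff ·: Ss|SS
S/I-2 aff ·: Ss|SS
S/II-1 aff I-1×I-2: Ss|SS
S/II-2 aff I-1×I-2: Ss|SS
⇒ S over [I-1,I-2,II-1,II-2]: 13 consistent

I-2 ∈ {KK SS, KK Ss, Kk SS, Kk Ss}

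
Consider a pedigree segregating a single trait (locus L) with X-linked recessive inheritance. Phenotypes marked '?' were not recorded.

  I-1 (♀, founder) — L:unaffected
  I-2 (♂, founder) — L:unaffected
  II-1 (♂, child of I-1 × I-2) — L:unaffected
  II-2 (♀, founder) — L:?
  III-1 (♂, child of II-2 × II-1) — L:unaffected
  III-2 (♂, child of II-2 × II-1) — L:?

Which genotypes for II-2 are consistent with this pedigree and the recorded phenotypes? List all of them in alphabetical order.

L/I-1 un ·: X^LX^L|X^LX^l
L/I-2 un ·: X^LY
L/II-1 un I-1×I-2: X^LY
L/II-2 ? ·: X^LX^L|X^LX^l
L/III-1 un II-2×II-1: X^LY
L/III-2 ? II-2×II-1: X^LY|X^lY
⇒ L over [I-1,I-2,II-1,II-2,III-1,III-2]: 6 consistent

II-2 ∈ {X^LX^L, X^LX^l}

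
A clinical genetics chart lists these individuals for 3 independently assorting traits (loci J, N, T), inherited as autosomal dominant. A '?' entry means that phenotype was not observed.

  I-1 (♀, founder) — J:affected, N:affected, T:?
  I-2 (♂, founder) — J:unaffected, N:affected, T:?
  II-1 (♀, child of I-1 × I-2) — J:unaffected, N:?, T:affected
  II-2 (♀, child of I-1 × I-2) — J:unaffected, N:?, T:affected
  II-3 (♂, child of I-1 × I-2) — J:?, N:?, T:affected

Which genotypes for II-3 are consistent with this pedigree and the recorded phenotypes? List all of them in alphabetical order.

II-3 ∈ {Jj NN TT, Jj NN Tt, Jj Nn TT, Jj Nn Tt, Jj nn TT, Jj nn Tt, jj NN TT, jj NN Tt, jj Nn TT, jj Nn Tt, jj nn TT, jj nn Tt}

J/I-1 aff ·: Jj
J/I-2 un ·: jj
J/II-1 un I-1×I-2: jj
J/II-2 un I-1×I-2: jj
J/II-3 ? I-1×I-2: jj|Jj
⇒ J over [I-1,I-2,II-1,II-2,II-3]: 2 consistent
N/I-1 aff ·: Nn|NN
N/I-2 aff ·: Nn|NN
N/II-1 ? I-1×I-2: nn|Nn|NN
N/II-2 ? I-1×I-2: nn|Nn|NN
N/II-3 ? I-1×I-2: nn|Nn|NN
⇒ N over [I-1,I-2,II-1,II-2,II-3]: 44 consistent
T/I-1 ? ·: tt|Tt|TT
T/I-2 ? ·: tt|Tt|TT
T/II-1 aff I-1×I-2: Tt|TT
T/II-2 aff I-1×I-2: Tt|TT
T/II-3 aff I-1×I-2: Tt|TT
⇒ T over [I-1,I-2,II-1,II-2,II-3]: 29 consistent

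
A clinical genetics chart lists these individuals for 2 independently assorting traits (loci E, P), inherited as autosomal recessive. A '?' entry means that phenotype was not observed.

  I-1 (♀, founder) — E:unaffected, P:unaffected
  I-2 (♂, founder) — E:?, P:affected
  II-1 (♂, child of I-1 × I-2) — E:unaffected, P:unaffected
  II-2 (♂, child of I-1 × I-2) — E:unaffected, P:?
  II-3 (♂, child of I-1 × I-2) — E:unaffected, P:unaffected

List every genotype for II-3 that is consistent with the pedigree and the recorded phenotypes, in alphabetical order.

II-3 ∈ {EE Pp, Ee Pp}

E/I-1 un ·: EE|Ee
E/I-2 ? ·: EE|Ee|ee
E/II-1 un I-1×I-2: EE|Ee
E/II-2 un I-1×I-2: EE|Ee
E/II-3 un I-1×I-2: EE|Ee
⇒ E over [I-1,I-2,II-1,II-2,II-3]: 27 consistent
P/I-1 un ·: PP|Pp
P/I-2 aff ·: pp
P/II-1 un I-1×I-2: Pp
P/II-2 ? I-1×I-2: Pp|pp
P/II-3 un I-1×I-2: Pp
⇒ P over [I-1,I-2,II-1,II-2,II-3]: 3 consistent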